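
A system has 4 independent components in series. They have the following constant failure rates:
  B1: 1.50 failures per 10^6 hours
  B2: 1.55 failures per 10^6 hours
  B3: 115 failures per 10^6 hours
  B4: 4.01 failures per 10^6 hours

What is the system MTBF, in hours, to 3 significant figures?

8190

Series of exponential components: λ_sys = Σ λ_i
λ_sys = 0.00000150 + 0.00000155 + 0.000115 + 0.00000401 = 1.2206e-04 /h
MTBF = 1 / λ_sys = 8190 h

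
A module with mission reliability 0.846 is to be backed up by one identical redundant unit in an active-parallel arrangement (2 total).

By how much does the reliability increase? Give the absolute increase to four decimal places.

R_before = 0.846
R_after = 1 − (1 − 0.846)^2 = 0.9763
ΔR = 0.9763 − 0.846 = 0.1303

0.1303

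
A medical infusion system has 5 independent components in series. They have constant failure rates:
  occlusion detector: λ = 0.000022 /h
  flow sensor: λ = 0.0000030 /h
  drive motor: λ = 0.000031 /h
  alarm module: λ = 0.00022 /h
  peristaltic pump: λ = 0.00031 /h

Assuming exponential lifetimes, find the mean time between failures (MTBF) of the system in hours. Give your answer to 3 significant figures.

1710

Series of exponential components: λ_sys = Σ λ_i
λ_sys = 0.000022 + 0.0000030 + 0.000031 + 0.00022 + 0.00031 = 5.8600e-04 /h
MTBF = 1 / λ_sys = 1710 h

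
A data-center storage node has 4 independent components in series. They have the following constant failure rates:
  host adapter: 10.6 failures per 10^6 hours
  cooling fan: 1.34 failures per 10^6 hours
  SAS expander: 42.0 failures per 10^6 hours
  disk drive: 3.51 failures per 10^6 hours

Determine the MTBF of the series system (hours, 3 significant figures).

Series of exponential components: λ_sys = Σ λ_i
λ_sys = 0.0000106 + 0.00000134 + 0.0000420 + 0.00000351 = 5.7450e-05 /h
MTBF = 1 / λ_sys = 17400 h

17400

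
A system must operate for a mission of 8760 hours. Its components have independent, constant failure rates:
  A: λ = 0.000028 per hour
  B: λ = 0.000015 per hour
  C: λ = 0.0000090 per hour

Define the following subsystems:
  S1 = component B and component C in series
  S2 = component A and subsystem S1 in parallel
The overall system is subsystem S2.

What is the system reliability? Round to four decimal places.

R(A) = exp(−0.000028 × 8760) = 0.782485
R(B) = exp(−0.000015 × 8760) = 0.876867
R(C) = exp(−0.0000090 × 8760) = 0.924188
Series (B and C): 0.876867 × 0.924188 = 0.810390
Parallel (A and [0.810390]): 1 − (1 − 0.782485)(1 − 0.810390) = 0.9588

0.9588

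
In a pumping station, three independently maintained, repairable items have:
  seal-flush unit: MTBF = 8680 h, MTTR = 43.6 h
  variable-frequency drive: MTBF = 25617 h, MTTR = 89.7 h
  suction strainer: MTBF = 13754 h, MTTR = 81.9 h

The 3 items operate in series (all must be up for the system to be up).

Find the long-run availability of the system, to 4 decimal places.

0.9857

A(seal-flush unit) = MTBF/(MTBF+MTTR) = 8680/(8680+43.6) = 0.995002
A(variable-frequency drive) = MTBF/(MTBF+MTTR) = 25617/(25617+89.7) = 0.996511
A(suction strainer) = MTBF/(MTBF+MTTR) = 13754/(13754+81.9) = 0.994081
Series availability: 0.995002 × 0.996511 × 0.994081 = 0.9857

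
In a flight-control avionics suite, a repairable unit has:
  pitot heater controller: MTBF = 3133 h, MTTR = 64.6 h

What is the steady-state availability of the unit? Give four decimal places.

0.9798

A(pitot heater controller) = MTBF/(MTBF+MTTR) = 3133/(3133+64.6) = 0.9798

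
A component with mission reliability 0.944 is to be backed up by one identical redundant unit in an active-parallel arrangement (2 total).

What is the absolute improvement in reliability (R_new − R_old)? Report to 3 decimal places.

R_before = 0.944
R_after = 1 − (1 − 0.944)^2 = 0.997
ΔR = 0.997 − 0.944 = 0.053

0.053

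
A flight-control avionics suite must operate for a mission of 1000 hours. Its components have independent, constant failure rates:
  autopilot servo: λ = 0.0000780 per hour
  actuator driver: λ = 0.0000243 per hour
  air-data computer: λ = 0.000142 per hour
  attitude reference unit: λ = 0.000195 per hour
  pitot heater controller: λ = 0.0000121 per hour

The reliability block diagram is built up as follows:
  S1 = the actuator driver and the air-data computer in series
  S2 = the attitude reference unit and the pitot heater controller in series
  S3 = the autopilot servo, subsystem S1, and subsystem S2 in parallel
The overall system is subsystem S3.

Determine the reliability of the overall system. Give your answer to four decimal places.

0.9978

R(autopilot servo) = exp(−0.0000780 × 1000) = 0.924964
R(actuator driver) = exp(−0.0000243 × 1000) = 0.975993
R(air-data computer) = exp(−0.000142 × 1000) = 0.867621
R(attitude reference unit) = exp(−0.000195 × 1000) = 0.822835
R(pitot heater controller) = exp(−0.0000121 × 1000) = 0.987973
Series (actuator driver and air-data computer): 0.975993 × 0.867621 = 0.846792
Series (attitude reference unit and pitot heater controller): 0.822835 × 0.987973 = 0.812939
Parallel (autopilot servo, [0.846792], and [0.812939]): 1 − (1 − 0.924964)(1 − 0.846792)(1 − 0.812939) = 0.9978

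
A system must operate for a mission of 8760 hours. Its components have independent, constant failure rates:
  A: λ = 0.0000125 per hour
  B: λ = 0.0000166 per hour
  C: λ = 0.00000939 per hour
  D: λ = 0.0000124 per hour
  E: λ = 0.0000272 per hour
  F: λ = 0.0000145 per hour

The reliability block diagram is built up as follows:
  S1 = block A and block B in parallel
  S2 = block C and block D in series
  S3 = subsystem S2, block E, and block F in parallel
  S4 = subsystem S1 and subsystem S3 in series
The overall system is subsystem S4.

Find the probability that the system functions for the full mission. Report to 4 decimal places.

0.9816

R(A) = exp(−0.0000125 × 8760) = 0.896282
R(B) = exp(−0.0000166 × 8760) = 0.864663
R(C) = exp(−0.00000939 × 8760) = 0.921036
R(D) = exp(−0.0000124 × 8760) = 0.897068
R(E) = exp(−0.0000272 × 8760) = 0.787988
R(F) = exp(−0.0000145 × 8760) = 0.880716
Parallel (A and B): 1 − (1 − 0.896282)(1 − 0.864663) = 0.985963
Series (C and D): 0.921036 × 0.897068 = 0.826232
Parallel ([0.826232], E, and F): 1 − (1 − 0.826232)(1 − 0.787988)(1 − 0.880716) = 0.995605
Series ([0.985963] and [0.995605]): 0.985963 × 0.995605 = 0.9816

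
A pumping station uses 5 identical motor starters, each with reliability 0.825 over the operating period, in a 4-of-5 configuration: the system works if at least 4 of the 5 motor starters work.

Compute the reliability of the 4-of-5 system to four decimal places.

0.7875

R = Σ_{i=4}^{5} C(5,i) p^i (1−p)^{5−i} with p = 0.825
C(5,4)·0.825^4·0.175^1 = 0.405344
C(5,5)·0.825^5·0.175^0 = 0.382182
Sum = 0.7875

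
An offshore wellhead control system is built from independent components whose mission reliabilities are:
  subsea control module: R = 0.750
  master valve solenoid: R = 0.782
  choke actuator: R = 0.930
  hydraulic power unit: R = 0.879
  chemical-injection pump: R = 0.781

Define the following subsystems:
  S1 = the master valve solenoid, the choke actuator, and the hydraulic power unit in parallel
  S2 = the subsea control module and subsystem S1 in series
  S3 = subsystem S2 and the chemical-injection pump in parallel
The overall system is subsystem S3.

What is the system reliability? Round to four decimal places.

Parallel (master valve solenoid, choke actuator, and hydraulic power unit): 1 − (1 − 0.782000)(1 − 0.930000)(1 − 0.879000) = 0.998154
Series (subsea control module and [0.998154]): 0.750000 × 0.998154 = 0.748616
Parallel ([0.748616] and chemical-injection pump): 1 − (1 − 0.748616)(1 − 0.781000) = 0.9449

0.9449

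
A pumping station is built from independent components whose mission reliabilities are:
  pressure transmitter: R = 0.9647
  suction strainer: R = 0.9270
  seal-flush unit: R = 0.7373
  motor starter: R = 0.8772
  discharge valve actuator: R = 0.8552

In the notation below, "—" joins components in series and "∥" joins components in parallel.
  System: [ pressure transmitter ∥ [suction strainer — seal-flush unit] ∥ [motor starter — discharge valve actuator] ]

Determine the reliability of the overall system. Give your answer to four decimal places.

Series (suction strainer and seal-flush unit): 0.927000 × 0.737300 = 0.683477
Series (motor starter and discharge valve actuator): 0.877200 × 0.855200 = 0.750181
Parallel (pressure transmitter, [0.683477], and [0.750181]): 1 − (1 − 0.964700)(1 − 0.683477)(1 − 0.750181) = 0.9972

0.9972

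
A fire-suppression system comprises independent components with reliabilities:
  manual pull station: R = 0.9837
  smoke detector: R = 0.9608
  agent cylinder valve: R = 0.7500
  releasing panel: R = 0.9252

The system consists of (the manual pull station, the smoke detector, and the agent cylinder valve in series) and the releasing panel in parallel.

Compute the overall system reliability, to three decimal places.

0.978

Series (manual pull station, smoke detector, and agent cylinder valve): 0.98370 × 0.96080 × 0.75000 = 0.70885
Parallel ([0.70885] and releasing panel): 1 − (1 − 0.70885)(1 − 0.92520) = 0.978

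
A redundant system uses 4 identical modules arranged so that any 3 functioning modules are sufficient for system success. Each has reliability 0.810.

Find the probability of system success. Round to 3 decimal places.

R = Σ_{i=3}^{4} C(4,i) p^i (1−p)^{4−i} with p = 0.810
C(4,3)·0.810^3·0.190^1 = 0.40390
C(4,4)·0.810^4·0.190^0 = 0.43047
Sum = 0.834

0.834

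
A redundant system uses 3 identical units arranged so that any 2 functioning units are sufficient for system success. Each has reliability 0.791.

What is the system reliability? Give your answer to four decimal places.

R = Σ_{i=2}^{3} C(3,i) p^i (1−p)^{3−i} with p = 0.791
C(3,2)·0.791^2·0.209^1 = 0.392302
C(3,3)·0.791^3·0.209^0 = 0.494914
Sum = 0.8872

0.8872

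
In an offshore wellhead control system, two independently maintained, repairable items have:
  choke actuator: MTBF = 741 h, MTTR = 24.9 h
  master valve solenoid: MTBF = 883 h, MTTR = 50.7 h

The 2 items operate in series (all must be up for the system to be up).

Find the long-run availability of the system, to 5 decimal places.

A(choke actuator) = MTBF/(MTBF+MTTR) = 741/(741+24.9) = 0.967489
A(master valve solenoid) = MTBF/(MTBF+MTTR) = 883/(883+50.7) = 0.945700
Series availability: 0.967489 × 0.945700 = 0.91495

0.91495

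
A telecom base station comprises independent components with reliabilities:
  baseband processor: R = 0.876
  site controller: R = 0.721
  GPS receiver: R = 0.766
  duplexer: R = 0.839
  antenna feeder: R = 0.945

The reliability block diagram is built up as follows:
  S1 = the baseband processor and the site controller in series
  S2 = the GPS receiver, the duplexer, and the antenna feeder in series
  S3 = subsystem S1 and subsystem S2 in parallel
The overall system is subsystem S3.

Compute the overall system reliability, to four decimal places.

0.8553

Series (baseband processor and site controller): 0.876000 × 0.721000 = 0.631596
Series (GPS receiver, duplexer, and antenna feeder): 0.766000 × 0.839000 × 0.945000 = 0.607327
Parallel ([0.631596] and [0.607327]): 1 − (1 − 0.631596)(1 − 0.607327) = 0.8553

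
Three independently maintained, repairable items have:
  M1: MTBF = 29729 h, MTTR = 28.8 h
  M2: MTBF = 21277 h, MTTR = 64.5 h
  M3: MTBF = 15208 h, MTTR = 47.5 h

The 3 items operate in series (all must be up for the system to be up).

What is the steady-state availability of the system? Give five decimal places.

A(M1) = MTBF/(MTBF+MTTR) = 29729/(29729+28.8) = 0.999032
A(M2) = MTBF/(MTBF+MTTR) = 21277/(21277+64.5) = 0.996978
A(M3) = MTBF/(MTBF+MTTR) = 15208/(15208+47.5) = 0.996886
Series availability: 0.999032 × 0.996978 × 0.996886 = 0.99291

0.99291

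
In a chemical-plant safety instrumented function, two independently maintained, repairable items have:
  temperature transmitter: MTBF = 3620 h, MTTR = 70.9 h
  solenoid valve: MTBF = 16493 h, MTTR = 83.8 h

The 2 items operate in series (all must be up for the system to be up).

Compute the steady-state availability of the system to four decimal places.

0.9758

A(temperature transmitter) = MTBF/(MTBF+MTTR) = 3620/(3620+70.9) = 0.980791
A(solenoid valve) = MTBF/(MTBF+MTTR) = 16493/(16493+83.8) = 0.994945
Series availability: 0.980791 × 0.994945 = 0.9758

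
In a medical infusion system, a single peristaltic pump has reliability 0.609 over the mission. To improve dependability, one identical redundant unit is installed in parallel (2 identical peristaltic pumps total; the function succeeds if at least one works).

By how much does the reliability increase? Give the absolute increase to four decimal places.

R_before = 0.609
R_after = 1 − (1 − 0.609)^2 = 0.8471
ΔR = 0.8471 − 0.609 = 0.2381

0.2381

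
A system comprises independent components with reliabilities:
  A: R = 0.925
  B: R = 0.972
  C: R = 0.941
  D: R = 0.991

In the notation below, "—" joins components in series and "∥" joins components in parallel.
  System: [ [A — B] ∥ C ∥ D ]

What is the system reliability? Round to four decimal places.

0.9999

Series (A and B): 0.925000 × 0.972000 = 0.899100
Parallel ([0.899100], C, and D): 1 − (1 − 0.899100)(1 − 0.941000)(1 − 0.991000) = 0.9999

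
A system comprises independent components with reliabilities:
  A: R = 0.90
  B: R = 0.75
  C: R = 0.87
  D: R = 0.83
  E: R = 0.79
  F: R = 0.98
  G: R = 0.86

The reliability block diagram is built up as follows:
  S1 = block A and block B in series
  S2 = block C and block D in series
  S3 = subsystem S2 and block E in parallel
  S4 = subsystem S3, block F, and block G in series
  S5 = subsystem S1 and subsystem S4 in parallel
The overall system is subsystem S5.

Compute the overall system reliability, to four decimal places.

0.9329

Series (A and B): 0.900000 × 0.750000 = 0.675000
Series (C and D): 0.870000 × 0.830000 = 0.722100
Parallel ([0.722100] and E): 1 − (1 − 0.722100)(1 − 0.790000) = 0.941641
Series ([0.941641], F, and G): 0.941641 × 0.980000 × 0.860000 = 0.793615
Parallel ([0.675000] and [0.793615]): 1 − (1 − 0.675000)(1 − 0.793615) = 0.9329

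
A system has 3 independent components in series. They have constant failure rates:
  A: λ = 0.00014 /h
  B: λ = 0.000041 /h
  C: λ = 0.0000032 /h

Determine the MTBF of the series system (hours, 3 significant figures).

Series of exponential components: λ_sys = Σ λ_i
λ_sys = 0.00014 + 0.000041 + 0.0000032 = 1.8420e-04 /h
MTBF = 1 / λ_sys = 5430 h

5430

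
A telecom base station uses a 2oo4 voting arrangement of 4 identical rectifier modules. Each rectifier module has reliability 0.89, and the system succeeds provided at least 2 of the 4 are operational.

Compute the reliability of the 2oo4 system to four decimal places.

R = Σ_{i=2}^{4} C(4,i) p^i (1−p)^{4−i} with p = 0.89
C(4,2)·0.89^2·0.11^2 = 0.057506
C(4,3)·0.89^3·0.11^1 = 0.310186
C(4,4)·0.89^4·0.11^0 = 0.627422
Sum = 0.9951

0.9951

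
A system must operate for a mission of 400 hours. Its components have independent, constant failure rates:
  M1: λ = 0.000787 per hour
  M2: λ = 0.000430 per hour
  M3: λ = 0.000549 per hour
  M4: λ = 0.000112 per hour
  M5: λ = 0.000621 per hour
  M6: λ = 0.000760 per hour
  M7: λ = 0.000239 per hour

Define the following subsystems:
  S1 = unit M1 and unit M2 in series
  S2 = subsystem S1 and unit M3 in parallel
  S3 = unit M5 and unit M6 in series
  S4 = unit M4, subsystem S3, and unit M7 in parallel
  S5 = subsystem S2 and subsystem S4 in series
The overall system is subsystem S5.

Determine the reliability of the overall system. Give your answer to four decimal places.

0.9224

R(M1) = exp(−0.000787 × 400) = 0.729935
R(M2) = exp(−0.000430 × 400) = 0.841979
R(M3) = exp(−0.000549 × 400) = 0.802840
R(M4) = exp(−0.000112 × 400) = 0.956189
R(M5) = exp(−0.000621 × 400) = 0.780048
R(M6) = exp(−0.000760 × 400) = 0.737861
R(M7) = exp(−0.000239 × 400) = 0.908827
Series (M1 and M2): 0.729935 × 0.841979 = 0.614590
Parallel ([0.614590] and M3): 1 − (1 − 0.614590)(1 − 0.802840) = 0.924013
Series (M5 and M6): 0.780048 × 0.737861 = 0.575567
Parallel (M4, [0.575567], and M7): 1 − (1 − 0.956189)(1 − 0.575567)(1 − 0.908827) = 0.998305
Series ([0.924013] and [0.998305]): 0.924013 × 0.998305 = 0.9224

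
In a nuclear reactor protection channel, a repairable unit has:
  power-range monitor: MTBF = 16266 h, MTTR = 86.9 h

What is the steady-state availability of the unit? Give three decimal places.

0.995

A(power-range monitor) = MTBF/(MTBF+MTTR) = 16266/(16266+86.9) = 0.995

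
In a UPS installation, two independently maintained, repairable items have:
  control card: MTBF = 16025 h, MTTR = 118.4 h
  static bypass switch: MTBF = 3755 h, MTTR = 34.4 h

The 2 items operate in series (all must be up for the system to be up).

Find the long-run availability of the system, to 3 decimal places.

0.984

A(control card) = MTBF/(MTBF+MTTR) = 16025/(16025+118.4) = 0.992666
A(static bypass switch) = MTBF/(MTBF+MTTR) = 3755/(3755+34.4) = 0.990922
Series availability: 0.992666 × 0.990922 = 0.984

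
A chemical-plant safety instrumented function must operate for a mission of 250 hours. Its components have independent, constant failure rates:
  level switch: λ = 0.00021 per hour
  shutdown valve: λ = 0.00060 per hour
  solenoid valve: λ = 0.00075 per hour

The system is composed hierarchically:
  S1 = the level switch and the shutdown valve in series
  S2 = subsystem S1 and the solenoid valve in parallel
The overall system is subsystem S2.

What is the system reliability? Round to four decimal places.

R(level switch) = exp(−0.00021 × 250) = 0.948854
R(shutdown valve) = exp(−0.00060 × 250) = 0.860708
R(solenoid valve) = exp(−0.00075 × 250) = 0.829029
Series (level switch and shutdown valve): 0.948854 × 0.860708 = 0.816686
Parallel ([0.816686] and solenoid valve): 1 − (1 − 0.816686)(1 − 0.829029) = 0.9687

0.9687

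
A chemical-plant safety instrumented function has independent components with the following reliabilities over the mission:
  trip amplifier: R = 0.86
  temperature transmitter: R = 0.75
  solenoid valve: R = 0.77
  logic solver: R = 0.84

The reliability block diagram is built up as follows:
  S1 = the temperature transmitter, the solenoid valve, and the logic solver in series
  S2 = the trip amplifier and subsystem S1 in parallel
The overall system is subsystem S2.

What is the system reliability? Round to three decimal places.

Series (temperature transmitter, solenoid valve, and logic solver): 0.75000 × 0.77000 × 0.84000 = 0.48510
Parallel (trip amplifier and [0.48510]): 1 − (1 − 0.86000)(1 − 0.48510) = 0.928

0.928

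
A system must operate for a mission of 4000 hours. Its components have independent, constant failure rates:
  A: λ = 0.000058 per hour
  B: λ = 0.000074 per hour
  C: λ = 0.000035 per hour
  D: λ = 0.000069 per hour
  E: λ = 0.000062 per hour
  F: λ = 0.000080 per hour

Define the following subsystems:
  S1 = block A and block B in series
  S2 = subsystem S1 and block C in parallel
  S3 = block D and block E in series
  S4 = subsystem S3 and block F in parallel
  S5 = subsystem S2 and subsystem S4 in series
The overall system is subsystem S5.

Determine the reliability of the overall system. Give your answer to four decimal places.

R(A) = exp(−0.000058 × 4000) = 0.792946
R(B) = exp(−0.000074 × 4000) = 0.743787
R(C) = exp(−0.000035 × 4000) = 0.869358
R(D) = exp(−0.000069 × 4000) = 0.758813
R(E) = exp(−0.000062 × 4000) = 0.780360
R(F) = exp(−0.000080 × 4000) = 0.726149
Series (A and B): 0.792946 × 0.743787 = 0.589783
Parallel ([0.589783] and C): 1 − (1 − 0.589783)(1 − 0.869358) = 0.946408
Series (D and E): 0.758813 × 0.780360 = 0.592147
Parallel ([0.592147] and F): 1 − (1 − 0.592147)(1 − 0.726149) = 0.888309
Series ([0.946408] and [0.888309]): 0.946408 × 0.888309 = 0.8407

0.8407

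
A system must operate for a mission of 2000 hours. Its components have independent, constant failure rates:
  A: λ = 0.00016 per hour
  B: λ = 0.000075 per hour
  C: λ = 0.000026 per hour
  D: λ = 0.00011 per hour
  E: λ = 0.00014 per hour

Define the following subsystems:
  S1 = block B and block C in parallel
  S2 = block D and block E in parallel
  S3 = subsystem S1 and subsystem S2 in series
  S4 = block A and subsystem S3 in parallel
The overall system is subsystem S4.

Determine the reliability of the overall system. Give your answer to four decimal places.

R(A) = exp(−0.00016 × 2000) = 0.726149
R(B) = exp(−0.000075 × 2000) = 0.860708
R(C) = exp(−0.000026 × 2000) = 0.949329
R(D) = exp(−0.00011 × 2000) = 0.802519
R(E) = exp(−0.00014 × 2000) = 0.755784
Parallel (B and C): 1 − (1 − 0.860708)(1 − 0.949329) = 0.992942
Parallel (D and E): 1 − (1 − 0.802519)(1 − 0.755784) = 0.951772
Series ([0.992942] and [0.951772]): 0.992942 × 0.951772 = 0.945054
Parallel (A and [0.945054]): 1 − (1 − 0.726149)(1 − 0.945054) = 0.9850

0.9850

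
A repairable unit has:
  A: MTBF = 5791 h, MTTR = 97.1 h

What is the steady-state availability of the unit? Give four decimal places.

A(A) = MTBF/(MTBF+MTTR) = 5791/(5791+97.1) = 0.9835

0.9835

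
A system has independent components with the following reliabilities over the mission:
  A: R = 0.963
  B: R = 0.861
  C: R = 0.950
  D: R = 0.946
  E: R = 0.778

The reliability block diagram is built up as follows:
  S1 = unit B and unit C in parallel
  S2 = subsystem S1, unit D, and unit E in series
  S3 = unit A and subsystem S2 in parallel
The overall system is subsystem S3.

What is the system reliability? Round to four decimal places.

Parallel (B and C): 1 − (1 − 0.861000)(1 − 0.950000) = 0.993050
Series ([0.993050], D, and E): 0.993050 × 0.946000 × 0.778000 = 0.730873
Parallel (A and [0.730873]): 1 − (1 − 0.963000)(1 − 0.730873) = 0.9900

0.9900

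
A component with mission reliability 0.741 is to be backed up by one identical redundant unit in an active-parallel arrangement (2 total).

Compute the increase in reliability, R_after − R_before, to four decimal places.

0.1919

R_before = 0.741
R_after = 1 − (1 − 0.741)^2 = 0.9329
ΔR = 0.9329 − 0.741 = 0.1919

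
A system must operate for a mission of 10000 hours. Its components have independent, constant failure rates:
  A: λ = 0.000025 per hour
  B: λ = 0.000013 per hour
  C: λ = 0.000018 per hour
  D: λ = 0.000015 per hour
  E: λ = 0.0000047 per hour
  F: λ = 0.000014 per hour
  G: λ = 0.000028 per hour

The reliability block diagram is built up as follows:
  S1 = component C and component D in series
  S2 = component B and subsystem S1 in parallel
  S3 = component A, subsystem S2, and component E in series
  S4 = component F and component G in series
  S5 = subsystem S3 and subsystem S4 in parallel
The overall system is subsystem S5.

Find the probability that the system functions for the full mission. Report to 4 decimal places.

R(A) = exp(−0.000025 × 10000) = 0.778801
R(B) = exp(−0.000013 × 10000) = 0.878095
R(C) = exp(−0.000018 × 10000) = 0.835270
R(D) = exp(−0.000015 × 10000) = 0.860708
R(E) = exp(−0.0000047 × 10000) = 0.954087
R(F) = exp(−0.000014 × 10000) = 0.869358
R(G) = exp(−0.000028 × 10000) = 0.755784
Series (C and D): 0.835270 × 0.860708 = 0.718924
Parallel (B and [0.718924]): 1 − (1 − 0.878095)(1 − 0.718924) = 0.965735
Series (A, [0.965735], and E): 0.778801 × 0.965735 × 0.954087 = 0.717584
Series (F and G): 0.869358 × 0.755784 = 0.657047
Parallel ([0.717584] and [0.657047]): 1 − (1 − 0.717584)(1 − 0.657047) = 0.9031

0.9031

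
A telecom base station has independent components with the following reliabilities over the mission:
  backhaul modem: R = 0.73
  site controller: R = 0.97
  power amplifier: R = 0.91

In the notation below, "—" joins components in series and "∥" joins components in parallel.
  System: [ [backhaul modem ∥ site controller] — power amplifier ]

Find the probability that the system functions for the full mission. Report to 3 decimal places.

0.903

Parallel (backhaul modem and site controller): 1 − (1 − 0.73000)(1 − 0.97000) = 0.99190
Series ([0.99190] and power amplifier): 0.99190 × 0.91000 = 0.903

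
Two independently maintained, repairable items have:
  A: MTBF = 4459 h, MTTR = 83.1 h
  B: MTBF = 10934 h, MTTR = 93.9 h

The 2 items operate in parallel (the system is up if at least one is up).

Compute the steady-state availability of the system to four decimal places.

A(A) = MTBF/(MTBF+MTTR) = 4459/(4459+83.1) = 0.981704
A(B) = MTBF/(MTBF+MTTR) = 10934/(10934+93.9) = 0.991485
Parallel availability: 1 − (1 − 0.981704)(1 − 0.991485) = 0.9998

0.9998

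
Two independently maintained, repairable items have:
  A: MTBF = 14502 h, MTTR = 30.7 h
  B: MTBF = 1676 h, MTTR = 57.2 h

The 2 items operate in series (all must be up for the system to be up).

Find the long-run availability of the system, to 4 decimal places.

0.9650

A(A) = MTBF/(MTBF+MTTR) = 14502/(14502+30.7) = 0.997888
A(B) = MTBF/(MTBF+MTTR) = 1676/(1676+57.2) = 0.966997
Series availability: 0.997888 × 0.966997 = 0.9650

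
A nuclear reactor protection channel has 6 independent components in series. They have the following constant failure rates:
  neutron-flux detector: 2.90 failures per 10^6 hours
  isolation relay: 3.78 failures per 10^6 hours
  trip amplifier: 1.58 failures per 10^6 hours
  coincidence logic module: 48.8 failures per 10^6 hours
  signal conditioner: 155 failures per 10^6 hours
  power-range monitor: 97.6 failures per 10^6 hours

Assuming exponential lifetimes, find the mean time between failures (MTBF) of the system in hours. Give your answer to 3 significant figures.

Series of exponential components: λ_sys = Σ λ_i
λ_sys = 0.00000290 + 0.00000378 + 0.00000158 + 0.0000488 + 0.000155 + 0.0000976 = 3.0966e-04 /h
MTBF = 1 / λ_sys = 3230 h

3230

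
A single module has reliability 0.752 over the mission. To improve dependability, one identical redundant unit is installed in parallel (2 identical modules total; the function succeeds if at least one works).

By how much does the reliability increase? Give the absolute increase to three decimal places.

0.186

R_before = 0.752
R_after = 1 − (1 − 0.752)^2 = 0.938
ΔR = 0.938 − 0.752 = 0.186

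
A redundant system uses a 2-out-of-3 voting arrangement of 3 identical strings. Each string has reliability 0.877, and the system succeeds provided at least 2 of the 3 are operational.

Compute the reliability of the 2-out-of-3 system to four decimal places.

0.9583

R = Σ_{i=2}^{3} C(3,i) p^i (1−p)^{3−i} with p = 0.877
C(3,2)·0.877^2·0.123^1 = 0.283809
C(3,3)·0.877^3·0.123^0 = 0.674526
Sum = 0.9583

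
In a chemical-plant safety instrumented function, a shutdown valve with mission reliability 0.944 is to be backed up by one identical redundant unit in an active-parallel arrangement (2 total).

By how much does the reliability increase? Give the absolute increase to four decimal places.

0.0529

R_before = 0.944
R_after = 1 − (1 − 0.944)^2 = 0.9969
ΔR = 0.9969 − 0.944 = 0.0529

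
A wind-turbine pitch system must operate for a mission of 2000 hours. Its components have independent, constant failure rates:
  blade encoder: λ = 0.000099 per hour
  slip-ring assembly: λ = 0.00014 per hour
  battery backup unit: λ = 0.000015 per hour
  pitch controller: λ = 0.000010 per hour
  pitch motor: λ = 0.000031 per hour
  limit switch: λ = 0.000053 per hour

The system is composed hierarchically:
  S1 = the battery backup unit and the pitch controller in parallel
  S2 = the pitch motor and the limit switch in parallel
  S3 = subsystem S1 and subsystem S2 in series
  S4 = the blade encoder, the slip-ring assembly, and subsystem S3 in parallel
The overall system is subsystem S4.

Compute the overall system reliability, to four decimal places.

0.9997

R(blade encoder) = exp(−0.000099 × 2000) = 0.820370
R(slip-ring assembly) = exp(−0.00014 × 2000) = 0.755784
R(battery backup unit) = exp(−0.000015 × 2000) = 0.970446
R(pitch controller) = exp(−0.000010 × 2000) = 0.980199
R(pitch motor) = exp(−0.000031 × 2000) = 0.939883
R(limit switch) = exp(−0.000053 × 2000) = 0.899425
Parallel (battery backup unit and pitch controller): 1 − (1 − 0.970446)(1 − 0.980199) = 0.999415
Parallel (pitch motor and limit switch): 1 − (1 − 0.939883)(1 − 0.899425) = 0.993954
Series ([0.999415] and [0.993954]): 0.999415 × 0.993954 = 0.993373
Parallel (blade encoder, slip-ring assembly, and [0.993373]): 1 − (1 − 0.820370)(1 − 0.755784)(1 − 0.993373) = 0.9997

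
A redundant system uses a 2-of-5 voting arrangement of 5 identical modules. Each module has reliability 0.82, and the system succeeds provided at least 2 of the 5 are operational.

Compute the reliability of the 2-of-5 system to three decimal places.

R = Σ_{i=2}^{5} C(5,i) p^i (1−p)^{5−i} with p = 0.82
C(5,2)·0.82^2·0.18^3 = 0.03921
C(5,3)·0.82^3·0.18^2 = 0.17864
C(5,4)·0.82^4·0.18^1 = 0.40691
C(5,5)·0.82^5·0.18^0 = 0.37074
Sum = 0.996

0.996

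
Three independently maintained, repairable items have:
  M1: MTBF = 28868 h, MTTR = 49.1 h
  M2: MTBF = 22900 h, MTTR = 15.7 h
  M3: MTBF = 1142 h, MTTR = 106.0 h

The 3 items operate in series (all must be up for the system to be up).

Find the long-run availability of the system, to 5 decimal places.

0.91288

A(M1) = MTBF/(MTBF+MTTR) = 28868/(28868+49.1) = 0.998302
A(M2) = MTBF/(MTBF+MTTR) = 22900/(22900+15.7) = 0.999315
A(M3) = MTBF/(MTBF+MTTR) = 1142/(1142+106.0) = 0.915064
Series availability: 0.998302 × 0.999315 × 0.915064 = 0.91288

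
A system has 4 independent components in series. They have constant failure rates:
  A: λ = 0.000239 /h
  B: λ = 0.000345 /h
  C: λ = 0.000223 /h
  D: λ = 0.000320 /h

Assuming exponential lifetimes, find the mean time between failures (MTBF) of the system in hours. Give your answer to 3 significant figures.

Series of exponential components: λ_sys = Σ λ_i
λ_sys = 0.000239 + 0.000345 + 0.000223 + 0.000320 = 1.1270e-03 /h
MTBF = 1 / λ_sys = 887 h

887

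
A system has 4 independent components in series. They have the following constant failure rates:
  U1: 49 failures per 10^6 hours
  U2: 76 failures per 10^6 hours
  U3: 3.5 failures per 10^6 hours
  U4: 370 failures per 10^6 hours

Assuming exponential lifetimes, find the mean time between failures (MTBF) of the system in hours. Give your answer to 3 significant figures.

Series of exponential components: λ_sys = Σ λ_i
λ_sys = 0.000049 + 0.000076 + 0.0000035 + 0.00037 = 4.9850e-04 /h
MTBF = 1 / λ_sys = 2010 h

2010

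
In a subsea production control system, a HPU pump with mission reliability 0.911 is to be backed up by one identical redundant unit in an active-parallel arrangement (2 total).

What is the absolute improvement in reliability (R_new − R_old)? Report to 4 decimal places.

0.0811

R_before = 0.911
R_after = 1 − (1 − 0.911)^2 = 0.9921
ΔR = 0.9921 − 0.911 = 0.0811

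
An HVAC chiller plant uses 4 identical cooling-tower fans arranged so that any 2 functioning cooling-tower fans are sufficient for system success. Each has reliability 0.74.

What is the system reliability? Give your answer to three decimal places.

0.943

R = Σ_{i=2}^{4} C(4,i) p^i (1−p)^{4−i} with p = 0.74
C(4,2)·0.74^2·0.26^2 = 0.22211
C(4,3)·0.74^3·0.26^1 = 0.42143
C(4,4)·0.74^4·0.26^0 = 0.29987
Sum = 0.943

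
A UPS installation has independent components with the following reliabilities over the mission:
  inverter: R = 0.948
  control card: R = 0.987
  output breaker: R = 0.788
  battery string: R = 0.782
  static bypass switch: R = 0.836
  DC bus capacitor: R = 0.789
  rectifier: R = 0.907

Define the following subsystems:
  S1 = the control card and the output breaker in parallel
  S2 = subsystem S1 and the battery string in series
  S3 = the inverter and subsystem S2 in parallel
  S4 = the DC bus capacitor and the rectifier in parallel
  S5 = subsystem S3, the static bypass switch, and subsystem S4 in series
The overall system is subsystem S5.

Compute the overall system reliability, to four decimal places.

0.8102

Parallel (control card and output breaker): 1 − (1 − 0.987000)(1 − 0.788000) = 0.997244
Series ([0.997244] and battery string): 0.997244 × 0.782000 = 0.779845
Parallel (inverter and [0.779845]): 1 − (1 − 0.948000)(1 − 0.779845) = 0.988552
Parallel (DC bus capacitor and rectifier): 1 − (1 − 0.789000)(1 − 0.907000) = 0.980377
Series ([0.988552], static bypass switch, and [0.980377]): 0.988552 × 0.836000 × 0.980377 = 0.8102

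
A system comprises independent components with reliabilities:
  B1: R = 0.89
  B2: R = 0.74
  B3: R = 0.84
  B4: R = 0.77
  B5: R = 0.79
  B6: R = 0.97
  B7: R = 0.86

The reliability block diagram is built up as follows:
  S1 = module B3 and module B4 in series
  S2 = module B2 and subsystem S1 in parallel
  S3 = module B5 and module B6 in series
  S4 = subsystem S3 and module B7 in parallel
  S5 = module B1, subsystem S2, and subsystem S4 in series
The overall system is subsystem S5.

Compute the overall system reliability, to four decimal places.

0.7818

Series (B3 and B4): 0.840000 × 0.770000 = 0.646800
Parallel (B2 and [0.646800]): 1 − (1 − 0.740000)(1 − 0.646800) = 0.908168
Series (B5 and B6): 0.790000 × 0.970000 = 0.766300
Parallel ([0.766300] and B7): 1 − (1 − 0.766300)(1 − 0.860000) = 0.967282
Series (B1, [0.908168], and [0.967282]): 0.890000 × 0.908168 × 0.967282 = 0.7818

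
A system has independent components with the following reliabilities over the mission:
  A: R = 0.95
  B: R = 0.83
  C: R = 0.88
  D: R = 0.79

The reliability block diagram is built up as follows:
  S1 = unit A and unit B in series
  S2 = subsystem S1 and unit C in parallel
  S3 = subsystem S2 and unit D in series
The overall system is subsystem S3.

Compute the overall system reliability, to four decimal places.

Series (A and B): 0.950000 × 0.830000 = 0.788500
Parallel ([0.788500] and C): 1 − (1 − 0.788500)(1 − 0.880000) = 0.974620
Series ([0.974620] and D): 0.974620 × 0.790000 = 0.7699

0.7699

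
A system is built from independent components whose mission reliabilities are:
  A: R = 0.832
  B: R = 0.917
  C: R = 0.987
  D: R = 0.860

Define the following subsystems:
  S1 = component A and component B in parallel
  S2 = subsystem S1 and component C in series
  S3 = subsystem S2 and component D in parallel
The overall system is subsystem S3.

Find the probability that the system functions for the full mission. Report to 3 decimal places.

0.996

Parallel (A and B): 1 − (1 − 0.83200)(1 − 0.91700) = 0.98606
Series ([0.98606] and C): 0.98606 × 0.98700 = 0.97324
Parallel ([0.97324] and D): 1 − (1 − 0.97324)(1 − 0.86000) = 0.996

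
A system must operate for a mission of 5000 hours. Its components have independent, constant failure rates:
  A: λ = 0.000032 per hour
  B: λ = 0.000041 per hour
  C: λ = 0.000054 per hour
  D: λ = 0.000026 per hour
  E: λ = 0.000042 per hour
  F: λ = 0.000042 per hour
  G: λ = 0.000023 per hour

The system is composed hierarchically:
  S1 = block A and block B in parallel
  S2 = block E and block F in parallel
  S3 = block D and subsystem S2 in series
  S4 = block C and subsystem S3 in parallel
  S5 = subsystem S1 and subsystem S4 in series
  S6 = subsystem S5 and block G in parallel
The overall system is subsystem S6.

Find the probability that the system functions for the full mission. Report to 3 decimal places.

R(A) = exp(−0.000032 × 5000) = 0.85214
R(B) = exp(−0.000041 × 5000) = 0.81465
R(C) = exp(−0.000054 × 5000) = 0.76338
R(D) = exp(−0.000026 × 5000) = 0.87810
R(E) = exp(−0.000042 × 5000) = 0.81058
R(F) = exp(−0.000042 × 5000) = 0.81058
R(G) = exp(−0.000023 × 5000) = 0.89137
Parallel (A and B): 1 − (1 − 0.85214)(1 − 0.81465) = 0.97259
Parallel (E and F): 1 − (1 − 0.81058)(1 − 0.81058) = 0.96412
Series (D and [0.96412]): 0.87810 × 0.96412 = 0.84659
Parallel (C and [0.84659]): 1 − (1 − 0.76338)(1 − 0.84659) = 0.96370
Series ([0.97259] and [0.96370]): 0.97259 × 0.96370 = 0.93728
Parallel ([0.93728] and G): 1 − (1 − 0.93728)(1 − 0.89137) = 0.993

0.993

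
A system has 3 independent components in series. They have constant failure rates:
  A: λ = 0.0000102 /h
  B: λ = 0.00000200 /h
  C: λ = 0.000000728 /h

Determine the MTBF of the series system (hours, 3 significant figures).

Series of exponential components: λ_sys = Σ λ_i
λ_sys = 0.0000102 + 0.00000200 + 0.000000728 = 1.2928e-05 /h
MTBF = 1 / λ_sys = 77400 h

77400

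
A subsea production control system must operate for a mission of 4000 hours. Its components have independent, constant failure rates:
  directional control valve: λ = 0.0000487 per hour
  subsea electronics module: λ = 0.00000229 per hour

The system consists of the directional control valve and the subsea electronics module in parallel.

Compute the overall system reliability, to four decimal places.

0.9984

R(directional control valve) = exp(−0.0000487 × 4000) = 0.822999
R(subsea electronics module) = exp(−0.00000229 × 4000) = 0.990882
Parallel (directional control valve and subsea electronics module): 1 − (1 − 0.822999)(1 − 0.990882) = 0.9984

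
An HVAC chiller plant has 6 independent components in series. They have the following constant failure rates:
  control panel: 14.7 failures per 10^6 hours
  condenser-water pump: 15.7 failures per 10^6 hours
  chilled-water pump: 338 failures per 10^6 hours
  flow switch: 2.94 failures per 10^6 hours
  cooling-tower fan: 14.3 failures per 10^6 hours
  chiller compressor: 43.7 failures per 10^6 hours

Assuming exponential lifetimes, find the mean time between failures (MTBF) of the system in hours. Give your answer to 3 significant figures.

2330

Series of exponential components: λ_sys = Σ λ_i
λ_sys = 0.0000147 + 0.0000157 + 0.000338 + 0.00000294 + 0.0000143 + 0.0000437 = 4.2934e-04 /h
MTBF = 1 / λ_sys = 2330 h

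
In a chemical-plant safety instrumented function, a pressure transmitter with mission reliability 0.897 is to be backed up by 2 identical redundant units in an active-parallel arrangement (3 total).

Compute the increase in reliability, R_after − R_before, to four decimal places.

0.1019

R_before = 0.897
R_after = 1 − (1 − 0.897)^3 = 0.9989
ΔR = 0.9989 − 0.897 = 0.1019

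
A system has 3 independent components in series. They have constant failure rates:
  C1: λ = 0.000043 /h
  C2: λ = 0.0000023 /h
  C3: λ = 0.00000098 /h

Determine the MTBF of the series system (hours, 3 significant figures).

21600

Series of exponential components: λ_sys = Σ λ_i
λ_sys = 0.000043 + 0.0000023 + 0.00000098 = 4.6280e-05 /h
MTBF = 1 / λ_sys = 21600 h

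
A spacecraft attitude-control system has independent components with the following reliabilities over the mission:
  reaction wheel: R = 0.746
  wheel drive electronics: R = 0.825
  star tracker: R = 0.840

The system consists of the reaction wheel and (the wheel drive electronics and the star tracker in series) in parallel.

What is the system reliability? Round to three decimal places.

0.922

Series (wheel drive electronics and star tracker): 0.82500 × 0.84000 = 0.69300
Parallel (reaction wheel and [0.69300]): 1 − (1 − 0.74600)(1 − 0.69300) = 0.922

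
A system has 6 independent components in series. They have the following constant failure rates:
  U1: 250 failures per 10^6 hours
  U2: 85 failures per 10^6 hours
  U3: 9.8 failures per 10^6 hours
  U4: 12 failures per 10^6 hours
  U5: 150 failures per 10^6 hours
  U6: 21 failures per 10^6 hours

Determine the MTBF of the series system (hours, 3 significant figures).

Series of exponential components: λ_sys = Σ λ_i
λ_sys = 0.00025 + 0.000085 + 0.0000098 + 0.000012 + 0.00015 + 0.000021 = 5.2780e-04 /h
MTBF = 1 / λ_sys = 1890 h

1890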